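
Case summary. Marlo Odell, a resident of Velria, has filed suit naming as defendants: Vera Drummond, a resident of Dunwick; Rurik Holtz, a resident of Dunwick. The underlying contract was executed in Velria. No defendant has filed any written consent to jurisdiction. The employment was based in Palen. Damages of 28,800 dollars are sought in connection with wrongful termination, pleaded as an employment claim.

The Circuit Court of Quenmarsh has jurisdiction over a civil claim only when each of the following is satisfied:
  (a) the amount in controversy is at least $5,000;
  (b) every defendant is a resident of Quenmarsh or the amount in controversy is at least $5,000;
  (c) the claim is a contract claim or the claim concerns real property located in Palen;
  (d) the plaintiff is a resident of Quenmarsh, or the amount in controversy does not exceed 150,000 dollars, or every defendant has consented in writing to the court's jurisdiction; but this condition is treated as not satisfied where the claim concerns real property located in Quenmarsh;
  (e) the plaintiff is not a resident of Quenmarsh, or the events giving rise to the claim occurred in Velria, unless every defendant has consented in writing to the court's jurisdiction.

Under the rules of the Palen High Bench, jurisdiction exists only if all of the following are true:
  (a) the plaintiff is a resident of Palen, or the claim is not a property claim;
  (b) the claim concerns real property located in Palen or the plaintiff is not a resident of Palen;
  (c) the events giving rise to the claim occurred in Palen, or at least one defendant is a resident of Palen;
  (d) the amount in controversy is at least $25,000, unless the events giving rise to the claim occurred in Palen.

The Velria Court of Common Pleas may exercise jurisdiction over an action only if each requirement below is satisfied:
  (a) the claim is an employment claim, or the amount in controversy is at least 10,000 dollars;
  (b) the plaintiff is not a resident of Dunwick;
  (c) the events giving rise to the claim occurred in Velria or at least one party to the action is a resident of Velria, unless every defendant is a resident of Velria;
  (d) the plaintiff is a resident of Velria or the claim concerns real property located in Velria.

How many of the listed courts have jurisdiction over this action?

The Circuit Court of Quenmarsh:
  (a) The amount in controversy is 28,800 dollars, which meets the USD 5,000 floor. Satisfied.
  (b) The amount in controversy is $28,800, which meets the 5,000 dollars floor, so one alternative holds. Met.
  (c) The claim is an employment claim, not a contract claim; the claim does not concern real property — none of the alternatives is met. Condition not met.
  (d) The amount in controversy is USD 28,800, within the USD 150,000 ceiling, so one alternative holds. The carve-out does not apply: the claim does not concern real property. Met.
  (e) The plaintiff resides in Velria, which is not Quenmarsh, so this disjunct is met. Satisfied.
  → No jurisdiction.
The Palen High Bench:
  (a) The claim is an employment claim, not a property claim, so one alternative holds. Met.
  (b) The plaintiff resides in Velria, which is not Palen, so this disjunct is met. Satisfied.
  (c) The operative events occurred in Palen, so this disjunct is met. Condition met.
  (d) The amount in controversy is 28,800 dollars, which meets the USD 25,000 floor. Satisfied.
  → All conditions met; jurisdiction exists.
The Velria Court of Common Pleas:
  (a) The claim is an employment claim, so one alternative holds. Condition met.
  (b) The plaintiff resides in Velria, which is not Dunwick. Condition met.
  (c) Marlo Odell resides in Velria — that alternative is enough. Condition met.
  (d) The plaintiff resides in Velria, which satisfies one of the alternatives. Condition met.
  → Jurisdiction lies.
Courts with jurisdiction: the Palen High Bench, the Velria Court of Common Pleas — 2 in total.

2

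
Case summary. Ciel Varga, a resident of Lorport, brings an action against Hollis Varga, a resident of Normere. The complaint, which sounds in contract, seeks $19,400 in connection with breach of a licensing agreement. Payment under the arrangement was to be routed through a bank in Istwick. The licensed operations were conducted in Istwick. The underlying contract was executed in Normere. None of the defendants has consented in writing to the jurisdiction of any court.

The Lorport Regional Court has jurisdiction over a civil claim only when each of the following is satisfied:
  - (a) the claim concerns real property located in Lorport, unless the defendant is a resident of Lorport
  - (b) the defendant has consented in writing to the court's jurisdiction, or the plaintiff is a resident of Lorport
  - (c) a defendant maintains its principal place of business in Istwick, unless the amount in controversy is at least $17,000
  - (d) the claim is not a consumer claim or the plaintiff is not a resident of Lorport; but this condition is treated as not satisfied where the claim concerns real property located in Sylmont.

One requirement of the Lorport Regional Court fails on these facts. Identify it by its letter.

(a)

The Lorport Regional Court:
  (a) The claim does not concern real property. Nor does the 'unless' clause help: the defendant resides in Normere, not Lorport. Condition not met.
  (b) The plaintiff resides in Lorport, so this disjunct is met. Satisfied.
  (c) No defendant is a corporation. The proviso rescues it, though: the amount in controversy is $19,400, which meets the 17,000 dollars floor. Met.
  (d) The claim is a contract claim, not a consumer claim, which satisfies one of the alternatives. The exception is not triggered, since the claim does not concern real property. Met.
Only condition (a) fails.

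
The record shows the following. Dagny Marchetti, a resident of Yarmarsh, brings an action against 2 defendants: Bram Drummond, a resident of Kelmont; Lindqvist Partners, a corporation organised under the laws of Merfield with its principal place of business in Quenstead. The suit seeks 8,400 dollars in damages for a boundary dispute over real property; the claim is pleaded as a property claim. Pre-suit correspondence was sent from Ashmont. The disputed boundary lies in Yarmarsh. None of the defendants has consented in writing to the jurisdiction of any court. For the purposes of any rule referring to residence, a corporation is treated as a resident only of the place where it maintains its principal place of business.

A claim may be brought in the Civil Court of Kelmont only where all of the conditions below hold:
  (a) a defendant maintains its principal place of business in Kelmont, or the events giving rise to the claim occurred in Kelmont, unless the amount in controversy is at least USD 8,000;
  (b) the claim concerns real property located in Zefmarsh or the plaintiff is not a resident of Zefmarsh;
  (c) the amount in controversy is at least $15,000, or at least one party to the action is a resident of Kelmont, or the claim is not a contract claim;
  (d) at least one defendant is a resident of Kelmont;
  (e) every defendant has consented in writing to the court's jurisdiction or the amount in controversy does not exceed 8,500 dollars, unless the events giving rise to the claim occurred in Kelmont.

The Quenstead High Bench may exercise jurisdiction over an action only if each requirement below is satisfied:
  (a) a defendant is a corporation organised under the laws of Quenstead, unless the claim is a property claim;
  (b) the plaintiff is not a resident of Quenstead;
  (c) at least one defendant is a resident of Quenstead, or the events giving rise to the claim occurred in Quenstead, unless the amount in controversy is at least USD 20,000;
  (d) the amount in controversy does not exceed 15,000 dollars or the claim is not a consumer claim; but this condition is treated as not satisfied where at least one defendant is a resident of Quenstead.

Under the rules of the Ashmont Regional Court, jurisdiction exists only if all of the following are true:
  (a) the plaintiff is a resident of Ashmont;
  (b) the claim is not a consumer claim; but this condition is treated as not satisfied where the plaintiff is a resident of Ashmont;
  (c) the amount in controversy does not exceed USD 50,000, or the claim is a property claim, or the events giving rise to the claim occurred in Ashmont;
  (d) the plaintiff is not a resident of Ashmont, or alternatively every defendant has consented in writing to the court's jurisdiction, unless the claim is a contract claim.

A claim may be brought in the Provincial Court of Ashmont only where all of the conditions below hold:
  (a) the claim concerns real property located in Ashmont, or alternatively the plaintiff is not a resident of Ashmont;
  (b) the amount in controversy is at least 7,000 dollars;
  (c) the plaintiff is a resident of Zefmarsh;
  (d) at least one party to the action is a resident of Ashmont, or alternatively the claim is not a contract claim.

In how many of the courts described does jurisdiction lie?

The Civil Court of Kelmont:
  (a) The corporate defendant(s) have their principal place of business in Quenstead, not Kelmont; the operative events occurred in Yarmarsh, not Kelmont — none of the alternatives is met. But the amount in controversy is USD 8,400, which meets the $8,000 floor, and the 'unless' clause therefore excuses the requirement. Condition met.
  (b) The plaintiff resides in Yarmarsh, which is not Zefmarsh, which satisfies one of the alternatives. Met.
  (c) Bram Drummond resides in Kelmont, which satisfies one of the alternatives. Met.
  (d) Bram Drummond resides in Kelmont. Met.
  (e) The amount in controversy is 8,400 dollars, within the USD 8,500 ceiling, which satisfies one of the alternatives. Met.
  → Jurisdiction lies.
The Quenstead High Bench:
  (a) The corporate defendant(s) are organised in Merfield, not Quenstead. But the claim is a property claim, and the 'unless' clause therefore excuses the requirement. Met.
  (b) The plaintiff resides in Yarmarsh, which is not Quenstead. Condition met.
  (c) Lindqvist Partners resides in Quenstead, so one alternative holds. Met.
  (d) The amount in controversy is USD 8,400, within the 15,000 dollars ceiling, so one alternative holds. However, Lindqvist Partners resides in Quenstead, which falls within the stated exception and so defeats the condition. Not met.
  → The court lacks jurisdiction.
The Ashmont Regional Court:
  (a) The plaintiff resides in Yarmarsh, not Ashmont. Not met.
  (b) The claim is a property claim, not a consumer claim. The carve-out does not apply: the plaintiff resides in Yarmarsh, not Ashmont. Met.
  (c) The amount in controversy is 8,400 dollars, within the 50,000 dollars ceiling, so this disjunct is met. Condition met.
  (d) The plaintiff resides in Yarmarsh, which is not Ashmont — that alternative is enough. Condition met.
  → Not every requirement is met — no jurisdiction.
The Provincial Court of Ashmont:
  (a) The plaintiff resides in Yarmarsh, which is not Ashmont, so one alternative holds. Met.
  (b) The amount in controversy is $8,400, which meets the 7,000 dollars floor. Satisfied.
  (c) The plaintiff resides in Yarmarsh, not Zefmarsh. Not met.
  (d) The claim is a property claim, not a contract claim — that alternative is enough. Met.
  → At least one condition fails; no jurisdiction.
Courts with jurisdiction: the Civil Court of Kelmont — 1 in total.

1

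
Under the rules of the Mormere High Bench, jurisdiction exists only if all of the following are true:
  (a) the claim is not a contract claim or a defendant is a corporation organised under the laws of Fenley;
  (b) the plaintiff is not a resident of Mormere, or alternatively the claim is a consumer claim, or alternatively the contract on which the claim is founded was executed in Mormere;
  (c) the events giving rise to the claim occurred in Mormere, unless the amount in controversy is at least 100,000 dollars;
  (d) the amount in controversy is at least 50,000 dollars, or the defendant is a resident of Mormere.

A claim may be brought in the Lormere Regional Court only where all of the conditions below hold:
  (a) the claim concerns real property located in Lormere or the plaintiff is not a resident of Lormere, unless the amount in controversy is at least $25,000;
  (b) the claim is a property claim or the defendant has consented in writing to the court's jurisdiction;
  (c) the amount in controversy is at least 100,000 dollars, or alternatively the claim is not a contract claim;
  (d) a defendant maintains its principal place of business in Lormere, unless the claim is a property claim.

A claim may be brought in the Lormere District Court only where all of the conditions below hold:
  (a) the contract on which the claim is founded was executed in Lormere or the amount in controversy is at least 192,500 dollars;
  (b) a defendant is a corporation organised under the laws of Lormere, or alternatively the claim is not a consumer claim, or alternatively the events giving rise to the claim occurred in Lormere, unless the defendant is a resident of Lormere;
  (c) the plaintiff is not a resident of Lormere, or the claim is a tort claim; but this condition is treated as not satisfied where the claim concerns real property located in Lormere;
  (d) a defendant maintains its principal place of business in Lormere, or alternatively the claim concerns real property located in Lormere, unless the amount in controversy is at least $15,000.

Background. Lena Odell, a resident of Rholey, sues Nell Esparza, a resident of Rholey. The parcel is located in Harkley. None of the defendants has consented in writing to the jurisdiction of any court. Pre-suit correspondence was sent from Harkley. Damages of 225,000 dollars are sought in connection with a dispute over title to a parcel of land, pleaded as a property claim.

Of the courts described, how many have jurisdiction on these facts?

3

The Mormere High Bench:
  (a) The claim is a property claim, not a contract claim, so this disjunct is met. Satisfied.
  (b) The plaintiff resides in Rholey, which is not Mormere, so one alternative holds. Satisfied.
  (c) The operative events occurred in Harkley, not Mormere. The proviso rescues it, though: the amount in controversy is 225,000 dollars, which meets the USD 100,000 floor. Met.
  (d) The amount in controversy is USD 225,000, which meets the USD 50,000 floor, which satisfies one of the alternatives. Met.
  → All conditions met; jurisdiction exists.
The Lormere Regional Court:
  (a) The plaintiff resides in Rholey, which is not Lormere, so this disjunct is met. Met.
  (b) The claim is a property claim, so one alternative holds. Condition met.
  (c) The amount in controversy is 225,000 dollars, which meets the USD 100,000 floor, so this disjunct is met. Met.
  (d) No defendant is a corporation. But the claim is a property claim, and the 'unless' clause therefore excuses the requirement. Condition met.
  → The court has jurisdiction.
The Lormere District Court:
  (a) The amount in controversy is USD 225,000, which meets the 192,500 dollars floor, so this disjunct is met. Condition met.
  (b) The claim is a property claim, not a consumer claim, so this disjunct is met. Satisfied.
  (c) The plaintiff resides in Rholey, which is not Lormere — that alternative is enough. And the carve-out is inapplicable — the property lies in Harkley, not Lormere. Met.
  (d) No defendant is a corporation; the property lies in Harkley, not Lormere — every alternative fails. The proviso rescues it, though: the amount in controversy is USD 225,000, which meets the 15,000 dollars floor. Condition met.
  → The court has jurisdiction.
Courts with jurisdiction: the Mormere High Bench, the Lormere Regional Court, the Lormere District Court — 3 in total.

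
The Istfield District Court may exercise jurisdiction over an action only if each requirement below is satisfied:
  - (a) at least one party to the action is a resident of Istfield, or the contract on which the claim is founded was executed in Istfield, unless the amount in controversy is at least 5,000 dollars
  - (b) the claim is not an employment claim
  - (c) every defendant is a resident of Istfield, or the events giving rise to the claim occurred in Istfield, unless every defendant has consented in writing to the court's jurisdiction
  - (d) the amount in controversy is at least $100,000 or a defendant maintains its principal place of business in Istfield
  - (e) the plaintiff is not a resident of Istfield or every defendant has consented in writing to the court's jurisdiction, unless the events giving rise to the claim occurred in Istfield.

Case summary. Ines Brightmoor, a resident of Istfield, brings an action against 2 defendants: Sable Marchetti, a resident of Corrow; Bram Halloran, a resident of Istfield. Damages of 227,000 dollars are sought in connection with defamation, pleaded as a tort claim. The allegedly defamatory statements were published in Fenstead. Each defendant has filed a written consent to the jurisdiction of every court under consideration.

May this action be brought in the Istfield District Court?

Yes

The Istfield District Court:
  (a) Ines Brightmoor resides in Istfield — that alternative is enough. Satisfied.
  (b) The claim is a tort claim, not an employment claim. Condition met.
  (c) The defendants reside as follows — Sable Marchetti in Corrow, Bram Halloran in Istfield — not all in Istfield; the operative events occurred in Fenstead, not Istfield — every alternative fails. The proviso rescues it, though: every defendant has filed written consent. Met.
  (d) The amount in controversy is $227,000, which meets the USD 100,000 floor, so one alternative holds. Met.
  (e) Every defendant has filed written consent — that alternative is enough. Satisfied.
  → Jurisdiction lies.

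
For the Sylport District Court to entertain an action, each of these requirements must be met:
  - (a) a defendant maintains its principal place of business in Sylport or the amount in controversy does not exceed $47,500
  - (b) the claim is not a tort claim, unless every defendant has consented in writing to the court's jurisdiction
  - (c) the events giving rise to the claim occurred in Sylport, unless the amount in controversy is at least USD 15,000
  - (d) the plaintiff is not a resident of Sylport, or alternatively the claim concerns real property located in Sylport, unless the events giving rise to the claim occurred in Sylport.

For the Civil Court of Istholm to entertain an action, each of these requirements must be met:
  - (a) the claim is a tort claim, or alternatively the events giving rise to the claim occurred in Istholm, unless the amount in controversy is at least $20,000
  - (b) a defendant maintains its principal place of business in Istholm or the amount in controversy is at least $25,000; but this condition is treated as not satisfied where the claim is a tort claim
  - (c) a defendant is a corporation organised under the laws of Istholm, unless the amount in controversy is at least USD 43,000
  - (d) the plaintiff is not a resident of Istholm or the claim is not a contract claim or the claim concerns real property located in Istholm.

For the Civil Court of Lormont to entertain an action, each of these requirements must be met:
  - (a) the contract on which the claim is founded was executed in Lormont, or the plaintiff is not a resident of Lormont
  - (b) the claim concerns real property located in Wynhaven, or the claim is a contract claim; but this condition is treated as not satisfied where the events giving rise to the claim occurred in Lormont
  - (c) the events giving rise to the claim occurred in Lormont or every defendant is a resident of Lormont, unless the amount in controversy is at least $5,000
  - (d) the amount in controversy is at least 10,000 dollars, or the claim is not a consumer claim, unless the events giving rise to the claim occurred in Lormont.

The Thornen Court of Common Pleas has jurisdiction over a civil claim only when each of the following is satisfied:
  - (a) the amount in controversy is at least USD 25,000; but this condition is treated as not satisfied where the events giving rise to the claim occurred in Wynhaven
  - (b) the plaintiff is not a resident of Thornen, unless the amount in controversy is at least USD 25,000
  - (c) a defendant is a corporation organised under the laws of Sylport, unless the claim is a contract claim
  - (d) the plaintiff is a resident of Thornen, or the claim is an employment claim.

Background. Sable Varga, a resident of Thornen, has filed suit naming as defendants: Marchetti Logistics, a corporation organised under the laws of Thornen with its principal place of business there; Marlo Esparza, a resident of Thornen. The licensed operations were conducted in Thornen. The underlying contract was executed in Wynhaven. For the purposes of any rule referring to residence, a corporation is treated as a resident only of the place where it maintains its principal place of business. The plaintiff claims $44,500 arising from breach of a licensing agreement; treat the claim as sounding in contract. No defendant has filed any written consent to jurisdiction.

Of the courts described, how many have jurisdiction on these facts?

The Sylport District Court:
  (a) The amount in controversy is 44,500 dollars, within the USD 47,500 ceiling, so one alternative holds. Condition met.
  (b) The claim is a contract claim, not a tort claim. Met.
  (c) The operative events occurred in Thornen, not Sylport. However, the amount in controversy is 44,500 dollars, which meets the $15,000 floor, so the 'unless' proviso supplies this condition. Satisfied.
  (d) The plaintiff resides in Thornen, which is not Sylport, which satisfies one of the alternatives. Satisfied.
  → The court has jurisdiction.
The Civil Court of Istholm:
  (a) The claim is a contract claim, not a tort claim; the operative events occurred in Thornen, not Istholm — every alternative fails. The proviso rescues it, though: the amount in controversy is $44,500, which meets the $20,000 floor. Condition met.
  (b) The amount in controversy is $44,500, which meets the USD 25,000 floor, which satisfies one of the alternatives. The carve-out does not apply: the claim is a contract claim, not a tort claim. Met.
  (c) The corporate defendant(s) are organised in Thornen, not Istholm. The proviso rescues it, though: the amount in controversy is USD 44,500, which meets the 43,000 dollars floor. Met.
  (d) The plaintiff resides in Thornen, which is not Istholm, so one alternative holds. Met.
  → The court has jurisdiction.
The Civil Court of Lormont:
  (a) The plaintiff resides in Thornen, which is not Lormont, which satisfies one of the alternatives. Met.
  (b) The claim is a contract claim, so this disjunct is met. The exception is not triggered, since the operative events occurred in Thornen, not Lormont. Condition met.
  (c) The operative events occurred in Thornen, not Lormont; the defendants reside as follows — Marchetti Logistics in Thornen, Marlo Esparza in Thornen — not all in Lormont — every alternative fails. But the amount in controversy is 44,500 dollars, which meets the 5,000 dollars floor, and the 'unless' clause therefore excuses the requirement. Met.
  (d) The amount in controversy is USD 44,500, which meets the 10,000 dollars floor — that alternative is enough. Met.
  → Jurisdiction lies.
The Thornen Court of Common Pleas:
  (a) The amount in controversy is USD 44,500, which meets the $25,000 floor. The carve-out does not apply: the operative events occurred in Thornen, not Wynhaven. Met.
  (b) The plaintiff resides in Thornen. But the amount in controversy is USD 44,500, which meets the 25,000 dollars floor, and the 'unless' clause therefore excuses the requirement. Condition met.
  (c) The corporate defendant(s) are organised in Thornen, not Sylport. However, the claim is a contract claim, so the 'unless' proviso supplies this condition. Met.
  (d) The plaintiff resides in Thornen, which satisfies one of the alternatives. Met.
  → All conditions met; jurisdiction exists.
Courts with jurisdiction: the Sylport District Court, the Civil Court of Istholm, the Civil Court of Lormont, the Thornen Court of Common Pleas — 4 in total.

4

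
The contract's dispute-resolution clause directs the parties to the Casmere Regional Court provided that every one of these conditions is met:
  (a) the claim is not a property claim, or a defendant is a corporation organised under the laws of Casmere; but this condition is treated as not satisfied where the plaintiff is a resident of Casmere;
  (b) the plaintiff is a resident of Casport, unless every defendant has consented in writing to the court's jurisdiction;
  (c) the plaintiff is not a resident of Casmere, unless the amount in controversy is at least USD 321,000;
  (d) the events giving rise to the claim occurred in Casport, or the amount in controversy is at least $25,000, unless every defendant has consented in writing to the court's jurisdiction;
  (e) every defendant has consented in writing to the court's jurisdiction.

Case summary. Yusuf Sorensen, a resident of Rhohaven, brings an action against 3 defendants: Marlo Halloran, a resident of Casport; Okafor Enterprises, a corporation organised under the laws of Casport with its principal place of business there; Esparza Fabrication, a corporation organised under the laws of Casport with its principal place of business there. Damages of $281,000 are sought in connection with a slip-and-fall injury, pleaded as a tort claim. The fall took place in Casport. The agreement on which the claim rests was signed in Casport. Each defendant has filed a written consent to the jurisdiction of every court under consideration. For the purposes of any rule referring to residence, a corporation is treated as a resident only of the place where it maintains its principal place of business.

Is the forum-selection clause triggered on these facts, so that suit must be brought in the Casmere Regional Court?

The Casmere Regional Court:
  (a) The claim is a tort claim, not a property claim, so one alternative holds. And the carve-out is inapplicable — the plaintiff resides in Rhohaven, not Casmere. Met.
  (b) The plaintiff resides in Rhohaven, not Casport. But every defendant has filed written consent, and the 'unless' clause therefore excuses the requirement. Condition met.
  (c) The plaintiff resides in Rhohaven, which is not Casmere. Condition met.
  (d) The operative events occurred in Casport — that alternative is enough. Met.
  (e) Every defendant has filed written consent. Condition met.
  → Forum clause is triggered.

Yes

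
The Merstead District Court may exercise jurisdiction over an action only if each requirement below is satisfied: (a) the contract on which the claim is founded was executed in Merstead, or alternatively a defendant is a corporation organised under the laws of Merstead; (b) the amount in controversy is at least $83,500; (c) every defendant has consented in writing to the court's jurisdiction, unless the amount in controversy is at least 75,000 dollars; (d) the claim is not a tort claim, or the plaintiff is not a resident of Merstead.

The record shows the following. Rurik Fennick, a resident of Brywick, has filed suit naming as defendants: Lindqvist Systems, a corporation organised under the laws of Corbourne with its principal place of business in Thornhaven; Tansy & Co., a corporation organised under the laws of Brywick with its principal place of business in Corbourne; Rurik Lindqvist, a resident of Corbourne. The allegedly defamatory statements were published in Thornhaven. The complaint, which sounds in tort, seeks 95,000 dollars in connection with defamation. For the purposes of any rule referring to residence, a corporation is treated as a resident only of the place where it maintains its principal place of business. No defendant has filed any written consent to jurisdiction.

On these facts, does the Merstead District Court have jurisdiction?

The Merstead District Court:
  (a) No contract (and hence no place of execution) is alleged; the corporate defendant(s) are organised in Brywick, Corbourne, not Merstead — no alternative holds. Not satisfied.
  (b) The amount in controversy is USD 95,000, which meets the $83,500 floor. Met.
  (c) No such written consent has been filed. However, the amount in controversy is USD 95,000, which meets the $75,000 floor, so the 'unless' proviso supplies this condition. Condition met.
  (d) The plaintiff resides in Brywick, which is not Merstead, so this disjunct is met. Met.
  → No jurisdiction.

No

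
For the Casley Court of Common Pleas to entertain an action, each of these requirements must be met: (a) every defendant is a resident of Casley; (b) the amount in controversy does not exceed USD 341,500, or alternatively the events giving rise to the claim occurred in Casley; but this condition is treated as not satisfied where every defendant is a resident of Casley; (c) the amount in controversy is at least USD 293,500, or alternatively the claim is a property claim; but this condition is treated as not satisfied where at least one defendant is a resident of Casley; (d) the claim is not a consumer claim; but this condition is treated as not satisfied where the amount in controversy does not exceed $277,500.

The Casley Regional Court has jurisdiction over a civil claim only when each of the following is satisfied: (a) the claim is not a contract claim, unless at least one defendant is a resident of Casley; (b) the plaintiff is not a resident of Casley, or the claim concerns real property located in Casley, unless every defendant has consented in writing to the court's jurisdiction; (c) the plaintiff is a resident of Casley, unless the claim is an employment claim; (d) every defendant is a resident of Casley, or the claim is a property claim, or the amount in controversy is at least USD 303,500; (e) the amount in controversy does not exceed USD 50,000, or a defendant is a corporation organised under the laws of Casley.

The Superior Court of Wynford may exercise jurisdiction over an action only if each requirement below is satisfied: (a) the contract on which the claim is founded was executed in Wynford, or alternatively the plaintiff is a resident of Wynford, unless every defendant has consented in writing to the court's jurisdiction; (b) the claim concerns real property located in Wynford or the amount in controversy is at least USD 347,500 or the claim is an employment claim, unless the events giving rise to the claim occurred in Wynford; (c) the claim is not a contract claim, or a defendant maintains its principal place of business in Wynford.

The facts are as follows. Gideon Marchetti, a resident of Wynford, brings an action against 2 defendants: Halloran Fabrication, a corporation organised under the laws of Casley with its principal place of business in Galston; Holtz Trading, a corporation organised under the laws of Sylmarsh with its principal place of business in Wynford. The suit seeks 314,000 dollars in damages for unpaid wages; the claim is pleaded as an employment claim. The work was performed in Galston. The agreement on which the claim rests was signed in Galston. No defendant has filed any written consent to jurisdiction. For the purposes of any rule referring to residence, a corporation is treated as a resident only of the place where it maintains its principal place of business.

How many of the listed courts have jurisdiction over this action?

2

The Casley Court of Common Pleas:
  (a) The defendants reside as follows — Halloran Fabrication in Galston, Holtz Trading in Wynford — not all in Casley. Not met.
  (b) The amount in controversy is USD 314,000, within the USD 341,500 ceiling, so one alternative holds. The exception is not triggered, since the defendants reside as follows — Halloran Fabrication in Galston, Holtz Trading in Wynford — not all in Casley. Met.
  (c) The amount in controversy is $314,000, which meets the $293,500 floor, so one alternative holds. The carve-out does not apply: no defendant resides in Casley (they reside in Galston, Wynford). Condition met.
  (d) The claim is an employment claim, not a consumer claim. And the carve-out is inapplicable — the amount in controversy is 314,000 dollars, above the $277,500 ceiling. Met.
  → At least one condition fails; no jurisdiction.
The Casley Regional Court:
  (a) The claim is an employment claim, not a contract claim. Satisfied.
  (b) The plaintiff resides in Wynford, which is not Casley — that alternative is enough. Satisfied.
  (c) The plaintiff resides in Wynford, not Casley. The proviso rescues it, though: the claim is an employment claim. Met.
  (d) The amount in controversy is USD 314,000, which meets the USD 303,500 floor, which satisfies one of the alternatives. Satisfied.
  (e) Halloran Fabrication is organised under the laws of Casley, so one alternative holds. Condition met.
  → Every requirement is satisfied — jurisdiction.
The Superior Court of Wynford:
  (a) The plaintiff resides in Wynford, so one alternative holds. Satisfied.
  (b) The claim is an employment claim, so one alternative holds. Condition met.
  (c) The claim is an employment claim, not a contract claim, which satisfies one of the alternatives. Condition met.
  → All conditions met; jurisdiction exists.
Courts with jurisdiction: the Casley Regional Court, the Superior Court of Wynford — 2 in total.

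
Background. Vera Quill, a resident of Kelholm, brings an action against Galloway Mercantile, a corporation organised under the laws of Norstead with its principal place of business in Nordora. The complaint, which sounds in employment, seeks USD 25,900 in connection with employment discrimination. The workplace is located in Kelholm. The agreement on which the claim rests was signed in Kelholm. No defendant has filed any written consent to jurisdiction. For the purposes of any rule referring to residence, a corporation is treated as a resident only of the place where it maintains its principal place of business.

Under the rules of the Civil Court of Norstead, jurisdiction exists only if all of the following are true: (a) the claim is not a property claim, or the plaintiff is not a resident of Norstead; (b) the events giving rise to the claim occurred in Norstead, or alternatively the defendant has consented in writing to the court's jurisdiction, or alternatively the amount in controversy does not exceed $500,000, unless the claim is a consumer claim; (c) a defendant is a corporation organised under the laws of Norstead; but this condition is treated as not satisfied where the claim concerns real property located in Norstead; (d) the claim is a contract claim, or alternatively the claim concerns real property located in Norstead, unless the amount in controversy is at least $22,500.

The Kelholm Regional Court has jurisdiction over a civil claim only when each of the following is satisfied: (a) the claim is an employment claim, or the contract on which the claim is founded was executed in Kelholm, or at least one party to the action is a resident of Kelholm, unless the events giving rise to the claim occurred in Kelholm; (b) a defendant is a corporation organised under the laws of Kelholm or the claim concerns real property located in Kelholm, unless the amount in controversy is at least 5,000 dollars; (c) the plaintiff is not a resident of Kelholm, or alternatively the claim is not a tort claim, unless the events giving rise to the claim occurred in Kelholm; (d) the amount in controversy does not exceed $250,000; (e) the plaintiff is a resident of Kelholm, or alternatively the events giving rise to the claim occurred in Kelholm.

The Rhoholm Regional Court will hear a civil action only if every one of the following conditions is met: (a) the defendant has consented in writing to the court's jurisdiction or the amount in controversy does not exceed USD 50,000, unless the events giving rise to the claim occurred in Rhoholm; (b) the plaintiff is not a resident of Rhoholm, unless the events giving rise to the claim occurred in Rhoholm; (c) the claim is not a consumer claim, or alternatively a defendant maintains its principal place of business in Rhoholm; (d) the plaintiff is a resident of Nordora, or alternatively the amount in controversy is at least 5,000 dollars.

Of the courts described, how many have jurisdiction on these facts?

3

The Civil Court of Norstead:
  (a) The claim is an employment claim, not a property claim, which satisfies one of the alternatives. Condition met.
  (b) The amount in controversy is 25,900 dollars, within the USD 500,000 ceiling — that alternative is enough. Condition met.
  (c) Galloway Mercantile is organised under the laws of Norstead. The exception is not triggered, since the claim does not concern real property. Condition met.
  (d) The claim is an employment claim, not a contract claim; the claim does not concern real property — no alternative holds. The proviso rescues it, though: the amount in controversy is 25,900 dollars, which meets the 22,500 dollars floor. Satisfied.
  → The court has jurisdiction.
The Kelholm Regional Court:
  (a) The claim is an employment claim, so this disjunct is met. Satisfied.
  (b) The corporate defendant(s) are organised in Norstead, not Kelholm; the claim does not concern real property — every alternative fails. But the amount in controversy is 25,900 dollars, which meets the 5,000 dollars floor, and the 'unless' clause therefore excuses the requirement. Met.
  (c) The claim is an employment claim, not a tort claim, so this disjunct is met. Condition met.
  (d) The amount in controversy is $25,900, within the USD 250,000 ceiling. Met.
  (e) The plaintiff resides in Kelholm, which satisfies one of the alternatives. Met.
  → All conditions met; jurisdiction exists.
The Rhoholm Regional Court:
  (a) The amount in controversy is 25,900 dollars, within the $50,000 ceiling — that alternative is enough. Met.
  (b) The plaintiff resides in Kelholm, which is not Rhoholm. Satisfied.
  (c) The claim is an employment claim, not a consumer claim, which satisfies one of the alternatives. Met.
  (d) The amount in controversy is $25,900, which meets the 5,000 dollars floor, so this disjunct is met. Met.
  → Every requirement is satisfied — jurisdiction.
Courts with jurisdiction: the Civil Court of Norstead, the Kelholm Regional Court, the Rhoholm Regional Court — 3 in total.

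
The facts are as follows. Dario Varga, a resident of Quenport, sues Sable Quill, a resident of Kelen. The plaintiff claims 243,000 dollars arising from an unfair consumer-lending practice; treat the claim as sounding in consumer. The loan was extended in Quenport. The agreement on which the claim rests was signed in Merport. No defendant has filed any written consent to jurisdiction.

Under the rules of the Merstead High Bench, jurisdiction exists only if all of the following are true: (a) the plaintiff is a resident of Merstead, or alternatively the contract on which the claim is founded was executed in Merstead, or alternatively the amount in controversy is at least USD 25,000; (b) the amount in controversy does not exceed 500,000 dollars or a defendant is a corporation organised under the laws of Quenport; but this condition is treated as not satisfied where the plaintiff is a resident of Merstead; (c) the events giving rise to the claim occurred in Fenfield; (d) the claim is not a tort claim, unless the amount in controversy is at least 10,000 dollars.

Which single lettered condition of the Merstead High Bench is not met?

The Merstead High Bench:
  (a) The amount in controversy is 243,000 dollars, which meets the $25,000 floor, so this disjunct is met. Condition met.
  (b) The amount in controversy is 243,000 dollars, within the $500,000 ceiling — that alternative is enough. The exception is not triggered, since the plaintiff resides in Quenport, not Merstead. Satisfied.
  (c) The operative events occurred in Quenport, not Fenfield. Fails.
  (d) The claim is a consumer claim, not a tort claim. Met.
Only condition (c) fails.

(c)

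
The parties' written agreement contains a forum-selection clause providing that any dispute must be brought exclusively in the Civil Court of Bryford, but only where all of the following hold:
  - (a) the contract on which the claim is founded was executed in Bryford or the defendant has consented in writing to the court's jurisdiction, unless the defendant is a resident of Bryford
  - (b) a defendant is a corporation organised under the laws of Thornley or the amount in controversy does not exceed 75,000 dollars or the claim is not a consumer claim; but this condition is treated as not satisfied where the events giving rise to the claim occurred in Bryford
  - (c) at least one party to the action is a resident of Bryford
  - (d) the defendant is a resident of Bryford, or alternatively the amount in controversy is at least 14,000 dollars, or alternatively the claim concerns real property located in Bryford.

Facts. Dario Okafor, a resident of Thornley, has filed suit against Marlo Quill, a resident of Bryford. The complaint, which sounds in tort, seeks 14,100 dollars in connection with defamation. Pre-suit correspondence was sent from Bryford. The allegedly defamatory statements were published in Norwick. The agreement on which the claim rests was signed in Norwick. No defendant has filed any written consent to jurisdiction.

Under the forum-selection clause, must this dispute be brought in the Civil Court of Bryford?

The Civil Court of Bryford:
  (a) The contract was executed in Norwick, not Bryford; no such written consent has been filed — every alternative fails. But the defendant resides in Bryford, and the 'unless' clause therefore excuses the requirement. Met.
  (b) The amount in controversy is $14,100, within the 75,000 dollars ceiling — that alternative is enough. The exception is not triggered, since the operative events occurred in Norwick, not Bryford. Condition met.
  (c) Marlo Quill resides in Bryford. Satisfied.
  (d) The defendant resides in Bryford, so this disjunct is met. Condition met.
  → The clause applies.

Yes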